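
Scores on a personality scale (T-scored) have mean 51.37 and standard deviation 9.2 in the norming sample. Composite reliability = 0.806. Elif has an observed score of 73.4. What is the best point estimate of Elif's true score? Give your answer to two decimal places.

T̂ = 0.806(73.4) + 0.194(51.37) = 59.1604 + 9.96578 = 69.126 → 69.13

69.13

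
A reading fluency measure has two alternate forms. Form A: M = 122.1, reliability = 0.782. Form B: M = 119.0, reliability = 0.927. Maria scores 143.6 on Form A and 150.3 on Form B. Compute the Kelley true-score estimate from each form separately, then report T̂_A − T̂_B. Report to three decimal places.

T̂_A = 0.782(143.6) + 0.218(122.1) = 138.91300
T̂_B = 0.927(150.3) + 0.073(119.0) = 148.01510
T̂_A − T̂_B = -9.10210

-9.102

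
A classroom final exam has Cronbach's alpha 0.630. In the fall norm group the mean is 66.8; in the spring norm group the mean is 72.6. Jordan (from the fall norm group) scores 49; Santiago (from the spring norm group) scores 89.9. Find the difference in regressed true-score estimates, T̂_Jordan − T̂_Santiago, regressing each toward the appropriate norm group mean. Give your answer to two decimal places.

T̂_Jordan = 0.630(49) + 0.370(66.8) = 55.5860
T̂_Santiago = 0.630(89.9) + 0.370(72.6) = 83.4990
Difference = 55.5860 − 83.4990 = -27.9130

-27.91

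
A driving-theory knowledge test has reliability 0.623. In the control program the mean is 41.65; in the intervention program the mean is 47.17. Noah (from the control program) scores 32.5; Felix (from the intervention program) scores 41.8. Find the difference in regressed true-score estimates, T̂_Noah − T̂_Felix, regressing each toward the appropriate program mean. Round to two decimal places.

-7.87

T̂_Noah = 0.623(32.5) + 0.377(41.65) = 35.9496
T̂_Felix = 0.623(41.8) + 0.377(47.17) = 43.8245
Difference = 35.9496 − 43.8245 = -7.8749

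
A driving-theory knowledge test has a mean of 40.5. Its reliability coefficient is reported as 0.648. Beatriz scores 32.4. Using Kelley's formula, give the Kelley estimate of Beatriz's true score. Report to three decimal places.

35.251

Kelley's formula gives T̂ = 0.648·32.4 + 0.352·40.5 = 20.9952 + 14.2560 = 35.2512.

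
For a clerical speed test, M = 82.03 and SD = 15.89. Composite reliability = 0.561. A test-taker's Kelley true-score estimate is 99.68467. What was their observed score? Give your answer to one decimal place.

113.5

T̂ = ρX + (1 − ρ)μ  ⇒  X = (T̂ − (1 − ρ)μ) / ρ
X = (99.68467 − 0.439 × 82.03) / 0.561 = (99.68467 − 36.01117) / 0.561 = 63.67350 / 0.561 = 113.500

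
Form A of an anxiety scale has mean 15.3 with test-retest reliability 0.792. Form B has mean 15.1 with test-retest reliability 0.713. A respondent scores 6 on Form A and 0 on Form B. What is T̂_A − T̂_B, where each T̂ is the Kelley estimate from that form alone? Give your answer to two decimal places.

T̂_A = 0.792(6) + 0.208(15.3) = 7.9344
T̂_B = 0.713(0) + 0.287(15.1) = 4.3337
T̂_A − T̂_B = 3.6007

3.60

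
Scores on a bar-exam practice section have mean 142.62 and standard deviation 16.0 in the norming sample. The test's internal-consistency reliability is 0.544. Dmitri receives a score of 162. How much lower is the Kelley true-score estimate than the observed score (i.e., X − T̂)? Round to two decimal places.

T̂ = ρX + (1 − ρ)μ
  = 0.544 × 162 + 0.456 × 142.62
  = 88.128 + 65.03472
  = 153.1627
  ≈ 153.163
X − T̂ = 162 − 153.163 = 8.837 → 8.84

8.84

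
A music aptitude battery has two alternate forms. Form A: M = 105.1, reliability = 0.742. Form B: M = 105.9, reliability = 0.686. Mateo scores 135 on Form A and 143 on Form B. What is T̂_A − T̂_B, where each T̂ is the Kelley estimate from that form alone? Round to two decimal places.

-4.06

T̂_A = 0.742(135) + 0.258(105.1) = 127.2858
T̂_B = 0.686(143) + 0.314(105.9) = 131.3506
T̂_A − T̂_B = -4.0648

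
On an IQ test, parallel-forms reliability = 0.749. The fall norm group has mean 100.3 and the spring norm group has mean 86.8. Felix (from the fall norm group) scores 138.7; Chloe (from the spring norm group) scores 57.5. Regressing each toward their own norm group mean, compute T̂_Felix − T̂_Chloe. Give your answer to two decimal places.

T̂_Felix = 0.749(138.7) + 0.251(100.3) = 129.0616
T̂_Chloe = 0.749(57.5) + 0.251(86.8) = 64.8543
Difference = 129.0616 − 64.8543 = 64.2073

64.21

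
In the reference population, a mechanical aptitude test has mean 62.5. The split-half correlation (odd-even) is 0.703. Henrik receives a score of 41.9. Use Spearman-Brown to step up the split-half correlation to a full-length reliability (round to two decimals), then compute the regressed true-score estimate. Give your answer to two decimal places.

Spearman-Brown: ρ = 2r/(1 + r) = 2(0.703)/(1 + 0.703) = 1.4060/1.703 = 0.8256 → 0.83
T̂ = ρX + (1 − ρ)μ
  = 0.83 × 41.9 + 0.17 × 62.5
  = 34.777 + 10.625
  = 45.402
  ≈ 45.40

45.40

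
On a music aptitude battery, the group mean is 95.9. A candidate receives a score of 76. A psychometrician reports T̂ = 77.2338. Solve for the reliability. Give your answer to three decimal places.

T̂ = ρX + (1 − ρ)μ  ⇒  T̂ − μ = ρ(X − μ)
ρ = (T̂ − μ)/(X − μ) = (77.2338 − 95.9) / (76 − 95.9) = -18.6662 / -19.9 = 0.93800

0.938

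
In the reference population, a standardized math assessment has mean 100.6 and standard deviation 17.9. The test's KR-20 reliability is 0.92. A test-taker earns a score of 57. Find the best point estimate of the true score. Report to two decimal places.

T̂ = ρX + (1 − ρ)μ
  = 0.92 × 57 + 0.08 × 100.6
  = 52.44 + 8.048
  = 60.488
  ≈ 60.49

60.49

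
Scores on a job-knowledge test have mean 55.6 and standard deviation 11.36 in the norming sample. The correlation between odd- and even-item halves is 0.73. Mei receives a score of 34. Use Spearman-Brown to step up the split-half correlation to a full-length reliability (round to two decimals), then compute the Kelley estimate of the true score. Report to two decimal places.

Spearman-Brown: ρ = 2r/(1 + r) = 2(0.73)/(1 + 0.73) = 1.460/1.73 = 0.8439 → 0.84
Kelley's formula gives T̂ = 0.84·34 + 0.16·55.6 = 28.56 + 8.896 = 37.456.

37.46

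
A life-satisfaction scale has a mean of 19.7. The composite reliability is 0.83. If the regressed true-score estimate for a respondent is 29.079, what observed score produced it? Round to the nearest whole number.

31

T̂ = ρX + (1 − ρ)μ  ⇒  X = (T̂ − (1 − ρ)μ) / ρ
X = (29.079 − 0.17 × 19.7) / 0.83 = (29.079 − 3.349) / 0.83 = 25.730 / 0.83 = 31.00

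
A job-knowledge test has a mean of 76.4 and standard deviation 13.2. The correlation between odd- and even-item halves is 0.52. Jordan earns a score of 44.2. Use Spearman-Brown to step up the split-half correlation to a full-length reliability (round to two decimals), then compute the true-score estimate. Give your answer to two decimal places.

Spearman-Brown: ρ = 2r/(1 + r) = 2(0.52)/(1 + 0.52) = 1.040/1.52 = 0.6842 → 0.68
T̂ = 0.68(44.2) + 0.32(76.4) = 30.056 + 24.448 = 54.504 → 54.50

54.50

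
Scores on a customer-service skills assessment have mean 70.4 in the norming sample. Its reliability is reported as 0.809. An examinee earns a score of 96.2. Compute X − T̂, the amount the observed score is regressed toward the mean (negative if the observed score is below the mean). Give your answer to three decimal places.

T̂ = 0.809(96.2) + 0.191(70.4) = 77.8258 + 13.4464 = 91.27220 → 91.2722
X − T̂ = 96.2 − 91.2722 = 4.9278 → 4.928

4.928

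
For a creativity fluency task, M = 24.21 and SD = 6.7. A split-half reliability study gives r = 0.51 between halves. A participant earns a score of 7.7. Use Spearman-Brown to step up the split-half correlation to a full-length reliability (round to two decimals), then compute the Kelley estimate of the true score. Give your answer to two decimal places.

12.98

Spearman-Brown: ρ = 2r/(1 + r) = 2(0.51)/(1 + 0.51) = 1.020/1.51 = 0.6755 → 0.68
Kelley's formula gives T̂ = 0.68·7.7 + 0.32·24.21 = 5.236 + 7.7472 = 12.983.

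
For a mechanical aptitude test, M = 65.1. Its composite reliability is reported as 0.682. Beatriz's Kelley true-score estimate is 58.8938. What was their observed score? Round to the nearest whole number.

T̂ = ρX + (1 − ρ)μ  ⇒  X = (T̂ − (1 − ρ)μ) / ρ
X = (58.8938 − 0.318 × 65.1) / 0.682 = (58.8938 − 20.7018) / 0.682 = 38.1920 / 0.682 = 56.00

56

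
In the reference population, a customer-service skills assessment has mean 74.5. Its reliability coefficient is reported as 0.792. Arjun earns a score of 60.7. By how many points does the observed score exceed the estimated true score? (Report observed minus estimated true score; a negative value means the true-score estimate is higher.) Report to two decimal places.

-2.87

Regress the observed score toward the mean by the unreliability: T̂ = 0.792·60.7 + 0.208·74.5 = 48.0744 + 15.4960 = 63.5704.
X − T̂ = 60.7 − 63.570 = -2.870 → -2.87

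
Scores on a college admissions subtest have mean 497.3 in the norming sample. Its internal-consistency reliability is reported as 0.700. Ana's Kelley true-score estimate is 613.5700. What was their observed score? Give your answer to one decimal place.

T̂ = ρX + (1 − ρ)μ  ⇒  X = (T̂ − (1 − ρ)μ) / ρ
X = (613.5700 − 0.300 × 497.3) / 0.700 = (613.5700 − 149.1900) / 0.700 = 464.3800 / 0.700 = 663.400

663.4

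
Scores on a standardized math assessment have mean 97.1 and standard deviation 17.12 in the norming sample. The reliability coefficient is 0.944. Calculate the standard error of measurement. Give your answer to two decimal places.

SEM = SD · √(1 − ρ) = 17.12 × √0.056 = 17.12 × 0.2366 = 4.051

4.05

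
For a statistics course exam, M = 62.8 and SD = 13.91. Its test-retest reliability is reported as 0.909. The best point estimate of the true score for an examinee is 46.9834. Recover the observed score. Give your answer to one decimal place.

45.4

T̂ = ρX + (1 − ρ)μ  ⇒  X = (T̂ − (1 − ρ)μ) / ρ
X = (46.9834 − 0.091 × 62.8) / 0.909 = (46.9834 − 5.7148) / 0.909 = 41.2686 / 0.909 = 45.400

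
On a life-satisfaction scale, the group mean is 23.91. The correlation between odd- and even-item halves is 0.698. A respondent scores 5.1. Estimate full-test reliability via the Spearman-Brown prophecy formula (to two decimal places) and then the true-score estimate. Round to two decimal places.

Spearman-Brown: ρ = 2r/(1 + r) = 2(0.698)/(1 + 0.698) = 1.3960/1.698 = 0.8221 → 0.82
Regress the observed score toward the mean by the unreliability: T̂ = 0.82·5.1 + 0.18·23.91 = 4.182 + 4.3038 = 8.486.

8.49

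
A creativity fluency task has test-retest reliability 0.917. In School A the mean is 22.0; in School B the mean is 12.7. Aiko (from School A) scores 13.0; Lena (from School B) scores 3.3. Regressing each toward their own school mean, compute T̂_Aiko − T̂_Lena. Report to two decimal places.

9.67

T̂_Aiko = 0.917(13.0) + 0.083(22.0) = 13.7470
T̂_Lena = 0.917(3.3) + 0.083(12.7) = 4.0802
Difference = 13.7470 − 4.0802 = 9.6668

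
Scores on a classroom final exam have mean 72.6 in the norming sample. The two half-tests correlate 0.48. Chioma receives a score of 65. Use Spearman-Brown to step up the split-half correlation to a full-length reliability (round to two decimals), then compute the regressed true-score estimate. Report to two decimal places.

67.66

Spearman-Brown: ρ = 2r/(1 + r) = 2(0.48)/(1 + 0.48) = 0.960/1.48 = 0.6486 → 0.65
Regress the observed score toward the mean by the unreliability: T̂ = 0.65·65 + 0.35·72.6 = 42.25 + 25.410 = 67.660.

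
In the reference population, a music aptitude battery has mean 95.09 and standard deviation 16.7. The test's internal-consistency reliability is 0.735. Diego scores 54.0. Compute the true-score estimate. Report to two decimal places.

Weight the observed score by reliability and the mean by (1 − reliability): T̂ = 0.735·54.0 + 0.265·95.09 = 39.6900 + 25.19885 = 64.889.

64.89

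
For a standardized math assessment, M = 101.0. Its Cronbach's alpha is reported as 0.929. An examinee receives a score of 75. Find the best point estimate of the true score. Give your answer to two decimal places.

76.85

T̂ = ρX + (1 − ρ)μ
  = 0.929 × 75 + 0.071 × 101.0
  = 69.675 + 7.1710
  = 76.846
  ≈ 76.85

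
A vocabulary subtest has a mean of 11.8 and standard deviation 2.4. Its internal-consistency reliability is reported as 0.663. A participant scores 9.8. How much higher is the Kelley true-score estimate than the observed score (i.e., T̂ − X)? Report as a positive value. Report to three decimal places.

Regress the observed score toward the mean by the unreliability: T̂ = 0.663·9.8 + 0.337·11.8 = 6.4974 + 3.9766 = 10.47400.
T̂ − X = 10.4740 − 9.8 = 0.6740 → 0.674

0.674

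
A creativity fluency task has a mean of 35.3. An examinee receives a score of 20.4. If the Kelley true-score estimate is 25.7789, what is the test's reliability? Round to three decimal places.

0.639

T̂ = ρX + (1 − ρ)μ  ⇒  T̂ − μ = ρ(X − μ)
ρ = (T̂ − μ)/(X − μ) = (25.7789 − 35.3) / (20.4 − 35.3) = -9.5211 / -14.9 = 0.63900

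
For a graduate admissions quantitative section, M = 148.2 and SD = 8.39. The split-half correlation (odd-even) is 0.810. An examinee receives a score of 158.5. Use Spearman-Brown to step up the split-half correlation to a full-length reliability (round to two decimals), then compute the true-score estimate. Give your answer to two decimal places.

Spearman-Brown: ρ = 2r/(1 + r) = 2(0.810)/(1 + 0.810) = 1.6200/1.810 = 0.8950 → 0.90
T̂ = ρX + (1 − ρ)μ
  = 0.90 × 158.5 + 0.10 × 148.2
  = 142.650 + 14.820
  = 157.470
  ≈ 157.47

157.47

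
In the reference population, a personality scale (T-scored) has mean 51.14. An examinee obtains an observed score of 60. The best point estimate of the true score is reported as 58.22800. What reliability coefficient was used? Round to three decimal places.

T̂ = ρX + (1 − ρ)μ  ⇒  T̂ − μ = ρ(X − μ)
ρ = (T̂ − μ)/(X − μ) = (58.22800 − 51.14) / (60 − 51.14) = 7.08800 / 8.86 = 0.80000

0.800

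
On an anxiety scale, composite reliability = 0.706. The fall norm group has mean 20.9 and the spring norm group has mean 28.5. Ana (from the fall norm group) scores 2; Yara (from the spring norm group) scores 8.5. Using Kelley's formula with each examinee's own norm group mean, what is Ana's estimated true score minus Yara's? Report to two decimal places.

-6.82

T̂_Ana = 0.706(2) + 0.294(20.9) = 7.5566
T̂_Yara = 0.706(8.5) + 0.294(28.5) = 14.3800
Difference = 7.5566 − 14.3800 = -6.8234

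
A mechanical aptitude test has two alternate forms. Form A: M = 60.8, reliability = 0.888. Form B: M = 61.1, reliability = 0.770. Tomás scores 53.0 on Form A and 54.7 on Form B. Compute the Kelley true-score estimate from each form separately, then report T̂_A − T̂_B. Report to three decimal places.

T̂_A = 0.888(53.0) + 0.112(60.8) = 53.87360
T̂_B = 0.770(54.7) + 0.230(61.1) = 56.17200
T̂_A − T̂_B = -2.29840

-2.298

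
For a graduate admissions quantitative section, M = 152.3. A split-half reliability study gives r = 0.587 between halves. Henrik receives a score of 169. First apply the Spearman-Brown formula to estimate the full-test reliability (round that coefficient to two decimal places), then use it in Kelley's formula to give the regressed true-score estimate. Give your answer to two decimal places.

Spearman-Brown: ρ = 2r/(1 + r) = 2(0.587)/(1 + 0.587) = 1.1740/1.587 = 0.7398 → 0.74
T̂ = 0.74(169) + 0.26(152.3) = 125.06 + 39.598 = 164.658 → 164.66

164.66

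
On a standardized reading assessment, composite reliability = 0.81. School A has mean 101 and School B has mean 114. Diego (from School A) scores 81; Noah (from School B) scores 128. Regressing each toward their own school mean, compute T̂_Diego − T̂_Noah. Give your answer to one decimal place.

-40.5

T̂_Diego = 0.81(81) + 0.19(101) = 84.800
T̂_Noah = 0.81(128) + 0.19(114) = 125.340
Difference = 84.800 − 125.340 = -40.540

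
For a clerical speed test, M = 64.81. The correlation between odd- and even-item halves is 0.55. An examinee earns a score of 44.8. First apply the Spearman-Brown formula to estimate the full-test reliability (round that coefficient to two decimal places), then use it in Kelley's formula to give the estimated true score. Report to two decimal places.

Spearman-Brown: ρ = 2r/(1 + r) = 2(0.55)/(1 + 0.55) = 1.100/1.55 = 0.7097 → 0.71
T̂ = 0.71(44.8) + 0.29(64.81) = 31.808 + 18.7949 = 50.603 → 50.60

50.60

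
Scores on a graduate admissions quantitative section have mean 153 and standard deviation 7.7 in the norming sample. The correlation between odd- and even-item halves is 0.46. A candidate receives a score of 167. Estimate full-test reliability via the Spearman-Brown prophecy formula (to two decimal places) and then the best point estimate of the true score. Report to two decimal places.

161.82

Spearman-Brown: ρ = 2r/(1 + r) = 2(0.46)/(1 + 0.46) = 0.920/1.46 = 0.6301 → 0.63
Kelley's formula gives T̂ = 0.63·167 + 0.37·153 = 105.21 + 56.61 = 161.820.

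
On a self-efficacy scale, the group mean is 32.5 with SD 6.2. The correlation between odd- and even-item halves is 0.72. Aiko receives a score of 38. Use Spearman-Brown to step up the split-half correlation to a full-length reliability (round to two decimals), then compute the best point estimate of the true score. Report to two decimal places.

Spearman-Brown: ρ = 2r/(1 + r) = 2(0.72)/(1 + 0.72) = 1.440/1.72 = 0.8372 → 0.84
T̂ = ρX + (1 − ρ)μ
  = 0.84 × 38 + 0.16 × 32.5
  = 31.92 + 5.200
  = 37.120
  ≈ 37.12

37.12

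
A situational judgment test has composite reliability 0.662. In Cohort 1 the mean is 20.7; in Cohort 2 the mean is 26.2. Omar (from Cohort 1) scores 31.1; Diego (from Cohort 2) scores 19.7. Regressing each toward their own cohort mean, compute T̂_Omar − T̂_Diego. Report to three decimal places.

5.688

T̂_Omar = 0.662(31.1) + 0.338(20.7) = 27.58480
T̂_Diego = 0.662(19.7) + 0.338(26.2) = 21.89700
Difference = 27.58480 − 21.89700 = 5.68780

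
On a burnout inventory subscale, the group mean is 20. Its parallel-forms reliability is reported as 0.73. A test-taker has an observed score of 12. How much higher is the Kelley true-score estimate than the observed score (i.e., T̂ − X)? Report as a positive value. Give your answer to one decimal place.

2.2

Weight the observed score by reliability and the mean by (1 − reliability): T̂ = 0.73·12 + 0.27·20 = 8.76 + 5.40 = 14.160.
T̂ − X = 14.16 − 12 = 2.16 → 2.2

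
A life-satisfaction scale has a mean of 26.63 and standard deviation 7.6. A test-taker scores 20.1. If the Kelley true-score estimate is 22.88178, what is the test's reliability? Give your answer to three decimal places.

T̂ = ρX + (1 − ρ)μ  ⇒  T̂ − μ = ρ(X − μ)
ρ = (T̂ − μ)/(X − μ) = (22.88178 − 26.63) / (20.1 − 26.63) = -3.74822 / -6.53 = 0.57400

0.574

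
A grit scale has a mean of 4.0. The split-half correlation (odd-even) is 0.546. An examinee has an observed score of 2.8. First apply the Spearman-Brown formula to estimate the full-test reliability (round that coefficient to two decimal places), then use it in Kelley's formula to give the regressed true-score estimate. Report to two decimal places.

Spearman-Brown: ρ = 2r/(1 + r) = 2(0.546)/(1 + 0.546) = 1.0920/1.546 = 0.7063 → 0.71
T̂ = 0.71(2.8) + 0.29(4.0) = 1.988 + 1.160 = 3.148 → 3.15

3.15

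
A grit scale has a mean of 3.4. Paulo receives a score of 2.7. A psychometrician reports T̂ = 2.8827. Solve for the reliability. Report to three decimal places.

T̂ = ρX + (1 − ρ)μ  ⇒  T̂ − μ = ρ(X − μ)
ρ = (T̂ − μ)/(X − μ) = (2.8827 − 3.4) / (2.7 − 3.4) = -0.5173 / -0.7 = 0.73900

0.739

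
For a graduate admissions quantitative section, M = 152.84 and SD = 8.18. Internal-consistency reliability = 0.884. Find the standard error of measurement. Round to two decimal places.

2.79

SEM = SD · √(1 − ρ) = 8.18 × √0.116 = 8.18 × 0.3406 = 2.786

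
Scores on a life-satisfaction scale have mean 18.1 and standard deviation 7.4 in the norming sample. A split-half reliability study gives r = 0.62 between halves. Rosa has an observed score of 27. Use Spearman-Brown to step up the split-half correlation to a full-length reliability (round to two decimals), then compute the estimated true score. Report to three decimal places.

24.953

Spearman-Brown: ρ = 2r/(1 + r) = 2(0.62)/(1 + 0.62) = 1.240/1.62 = 0.7654 → 0.77
Regress the observed score toward the mean by the unreliability: T̂ = 0.77·27 + 0.23·18.1 = 20.79 + 4.163 = 24.9530.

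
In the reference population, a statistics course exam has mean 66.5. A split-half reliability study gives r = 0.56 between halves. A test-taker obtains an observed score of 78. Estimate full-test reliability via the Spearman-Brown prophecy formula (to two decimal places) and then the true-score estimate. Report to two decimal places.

Spearman-Brown: ρ = 2r/(1 + r) = 2(0.56)/(1 + 0.56) = 1.120/1.56 = 0.7179 → 0.72
Weight the observed score by reliability and the mean by (1 − reliability): T̂ = 0.72·78 + 0.28·66.5 = 56.16 + 18.620 = 74.780.

74.78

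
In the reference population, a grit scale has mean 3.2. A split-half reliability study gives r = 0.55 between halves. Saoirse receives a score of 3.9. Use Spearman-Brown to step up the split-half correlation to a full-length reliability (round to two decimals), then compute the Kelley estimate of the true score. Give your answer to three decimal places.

Spearman-Brown: ρ = 2r/(1 + r) = 2(0.55)/(1 + 0.55) = 1.100/1.55 = 0.7097 → 0.71
Kelley's formula gives T̂ = 0.71·3.9 + 0.29·3.2 = 2.769 + 0.928 = 3.6970.

3.697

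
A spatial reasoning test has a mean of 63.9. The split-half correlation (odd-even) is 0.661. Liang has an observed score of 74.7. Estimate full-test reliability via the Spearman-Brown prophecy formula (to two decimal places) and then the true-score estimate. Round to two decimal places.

72.54

Spearman-Brown: ρ = 2r/(1 + r) = 2(0.661)/(1 + 0.661) = 1.3220/1.661 = 0.7959 → 0.80
Kelley's formula gives T̂ = 0.80·74.7 + 0.20·63.9 = 59.760 + 12.780 = 72.540.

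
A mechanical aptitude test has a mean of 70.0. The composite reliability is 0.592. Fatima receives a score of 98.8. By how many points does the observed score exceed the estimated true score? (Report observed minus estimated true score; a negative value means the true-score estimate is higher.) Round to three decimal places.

T̂ = 0.592(98.8) + 0.408(70.0) = 58.4896 + 28.5600 = 87.04960 → 87.0496
X − T̂ = 98.8 − 87.0496 = 11.7504 → 11.750

11.750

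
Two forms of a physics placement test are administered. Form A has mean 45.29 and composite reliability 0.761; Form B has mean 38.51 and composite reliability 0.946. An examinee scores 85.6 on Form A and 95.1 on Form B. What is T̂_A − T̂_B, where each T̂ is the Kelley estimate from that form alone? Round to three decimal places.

T̂_A = 0.761(85.6) + 0.239(45.29) = 75.96591
T̂_B = 0.946(95.1) + 0.054(38.51) = 92.04414
T̂_A − T̂_B = -16.07823

-16.078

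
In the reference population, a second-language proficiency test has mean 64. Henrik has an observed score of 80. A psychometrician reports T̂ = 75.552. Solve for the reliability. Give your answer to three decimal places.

0.722

T̂ = ρX + (1 − ρ)μ  ⇒  T̂ − μ = ρ(X − μ)
ρ = (T̂ − μ)/(X − μ) = (75.552 − 64) / (80 − 64) = 11.552 / 16.0 = 0.72200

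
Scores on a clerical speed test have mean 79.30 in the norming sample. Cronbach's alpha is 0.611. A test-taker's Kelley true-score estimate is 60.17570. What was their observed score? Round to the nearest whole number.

48

T̂ = ρX + (1 − ρ)μ  ⇒  X = (T̂ − (1 − ρ)μ) / ρ
X = (60.17570 − 0.389 × 79.30) / 0.611 = (60.17570 − 30.84770) / 0.611 = 29.32800 / 0.611 = 48.00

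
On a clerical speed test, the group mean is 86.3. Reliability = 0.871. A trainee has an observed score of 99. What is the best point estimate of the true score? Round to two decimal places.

Kelley's formula gives T̂ = 0.871·99 + 0.129·86.3 = 86.229 + 11.1327 = 97.362.

97.36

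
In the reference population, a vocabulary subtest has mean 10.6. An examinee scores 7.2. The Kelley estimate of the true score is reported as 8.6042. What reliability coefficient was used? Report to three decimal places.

0.587

T̂ = ρX + (1 − ρ)μ  ⇒  T̂ − μ = ρ(X − μ)
ρ = (T̂ − μ)/(X − μ) = (8.6042 − 10.6) / (7.2 − 10.6) = -1.9958 / -3.4 = 0.58700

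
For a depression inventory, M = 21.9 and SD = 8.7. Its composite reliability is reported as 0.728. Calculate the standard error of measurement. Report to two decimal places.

SEM = SD · √(1 − ρ) = 8.7 × √0.272 = 8.7 × 0.5215 = 4.537

4.54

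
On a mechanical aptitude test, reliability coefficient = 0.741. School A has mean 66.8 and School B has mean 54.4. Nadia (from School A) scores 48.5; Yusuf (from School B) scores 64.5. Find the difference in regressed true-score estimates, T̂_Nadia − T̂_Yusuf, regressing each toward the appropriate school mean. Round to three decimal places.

T̂_Nadia = 0.741(48.5) + 0.259(66.8) = 53.23970
T̂_Yusuf = 0.741(64.5) + 0.259(54.4) = 61.88410
Difference = 53.23970 − 61.88410 = -8.64440

-8.644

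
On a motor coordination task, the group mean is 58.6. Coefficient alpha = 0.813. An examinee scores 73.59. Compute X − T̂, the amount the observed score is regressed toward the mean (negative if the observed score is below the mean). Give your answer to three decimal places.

2.803

T̂ = ρX + (1 − ρ)μ
  = 0.813 × 73.59 + 0.187 × 58.6
  = 59.82867 + 10.9582
  = 70.78687
  ≈ 70.7869
X − T̂ = 73.59 − 70.7869 = 2.8031 → 2.803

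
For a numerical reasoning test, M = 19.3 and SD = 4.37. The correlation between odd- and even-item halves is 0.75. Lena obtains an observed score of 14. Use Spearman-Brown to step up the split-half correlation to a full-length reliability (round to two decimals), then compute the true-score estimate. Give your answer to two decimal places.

Spearman-Brown: ρ = 2r/(1 + r) = 2(0.75)/(1 + 0.75) = 1.500/1.75 = 0.8571 → 0.86
Weight the observed score by reliability and the mean by (1 − reliability): T̂ = 0.86·14 + 0.14·19.3 = 12.04 + 2.702 = 14.742.

14.74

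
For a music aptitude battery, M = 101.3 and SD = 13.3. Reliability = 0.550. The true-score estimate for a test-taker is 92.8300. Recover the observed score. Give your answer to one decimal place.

T̂ = ρX + (1 − ρ)μ  ⇒  X = (T̂ − (1 − ρ)μ) / ρ
X = (92.8300 − 0.450 × 101.3) / 0.550 = (92.8300 − 45.5850) / 0.550 = 47.2450 / 0.550 = 85.900

85.9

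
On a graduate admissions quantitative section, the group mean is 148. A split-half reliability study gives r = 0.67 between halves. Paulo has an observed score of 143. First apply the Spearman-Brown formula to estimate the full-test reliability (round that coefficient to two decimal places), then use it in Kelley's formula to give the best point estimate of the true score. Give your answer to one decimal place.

Spearman-Brown: ρ = 2r/(1 + r) = 2(0.67)/(1 + 0.67) = 1.340/1.67 = 0.8024 → 0.80
Regress the observed score toward the mean by the unreliability: T̂ = 0.80·143 + 0.20·148 = 114.40 + 29.60 = 144.00.

144.0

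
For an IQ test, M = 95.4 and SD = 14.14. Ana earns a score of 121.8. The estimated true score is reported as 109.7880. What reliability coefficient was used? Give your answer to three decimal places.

T̂ = ρX + (1 − ρ)μ  ⇒  T̂ − μ = ρ(X − μ)
ρ = (T̂ − μ)/(X − μ) = (109.7880 − 95.4) / (121.8 − 95.4) = 14.3880 / 26.4 = 0.54500

0.545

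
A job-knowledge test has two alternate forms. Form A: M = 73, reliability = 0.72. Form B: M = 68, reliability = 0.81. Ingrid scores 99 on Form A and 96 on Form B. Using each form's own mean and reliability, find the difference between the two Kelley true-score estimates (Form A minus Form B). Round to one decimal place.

1.0

T̂_A = 0.72(99) + 0.28(73) = 91.720
T̂_B = 0.81(96) + 0.19(68) = 90.680
T̂_A − T̂_B = 1.040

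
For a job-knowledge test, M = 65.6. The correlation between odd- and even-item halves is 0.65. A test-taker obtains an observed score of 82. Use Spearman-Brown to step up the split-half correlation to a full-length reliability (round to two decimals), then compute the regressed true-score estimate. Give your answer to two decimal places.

Spearman-Brown: ρ = 2r/(1 + r) = 2(0.65)/(1 + 0.65) = 1.300/1.65 = 0.7879 → 0.79
Kelley's formula gives T̂ = 0.79·82 + 0.21·65.6 = 64.78 + 13.776 = 78.556.

78.56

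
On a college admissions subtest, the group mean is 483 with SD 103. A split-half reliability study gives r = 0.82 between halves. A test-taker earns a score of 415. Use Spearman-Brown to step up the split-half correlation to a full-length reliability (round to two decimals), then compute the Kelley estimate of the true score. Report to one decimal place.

421.8

Spearman-Brown: ρ = 2r/(1 + r) = 2(0.82)/(1 + 0.82) = 1.640/1.82 = 0.9011 → 0.90
T̂ = 0.90(415) + 0.10(483) = 373.50 + 48.30 = 421.80 → 421.8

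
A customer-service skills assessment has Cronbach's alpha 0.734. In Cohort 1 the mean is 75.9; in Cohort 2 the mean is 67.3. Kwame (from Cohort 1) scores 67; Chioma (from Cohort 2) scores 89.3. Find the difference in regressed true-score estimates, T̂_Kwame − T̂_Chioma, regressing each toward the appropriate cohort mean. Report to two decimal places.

-14.08

T̂_Kwame = 0.734(67) + 0.266(75.9) = 69.3674
T̂_Chioma = 0.734(89.3) + 0.266(67.3) = 83.4480
Difference = 69.3674 − 83.4480 = -14.0806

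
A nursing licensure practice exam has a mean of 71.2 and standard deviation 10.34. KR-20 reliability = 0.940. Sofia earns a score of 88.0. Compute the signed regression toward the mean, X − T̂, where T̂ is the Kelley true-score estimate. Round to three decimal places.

1.008

T̂ = 0.940(88.0) + 0.060(71.2) = 82.7200 + 4.2720 = 86.99200 → 86.9920
X − T̂ = 88.0 − 86.9920 = 1.0080 → 1.008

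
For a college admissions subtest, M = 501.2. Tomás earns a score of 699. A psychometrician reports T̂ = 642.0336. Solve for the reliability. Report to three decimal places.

T̂ = ρX + (1 − ρ)μ  ⇒  T̂ − μ = ρ(X − μ)
ρ = (T̂ − μ)/(X − μ) = (642.0336 − 501.2) / (699 − 501.2) = 140.8336 / 197.8 = 0.71200

0.712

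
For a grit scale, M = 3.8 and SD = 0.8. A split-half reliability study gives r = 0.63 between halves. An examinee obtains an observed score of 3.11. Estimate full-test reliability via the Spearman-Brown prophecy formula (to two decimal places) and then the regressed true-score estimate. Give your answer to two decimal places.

3.27

Spearman-Brown: ρ = 2r/(1 + r) = 2(0.63)/(1 + 0.63) = 1.260/1.63 = 0.7730 → 0.77
T̂ = ρX + (1 − ρ)μ
  = 0.77 × 3.11 + 0.23 × 3.8
  = 2.3947 + 0.874
  = 3.269
  ≈ 3.27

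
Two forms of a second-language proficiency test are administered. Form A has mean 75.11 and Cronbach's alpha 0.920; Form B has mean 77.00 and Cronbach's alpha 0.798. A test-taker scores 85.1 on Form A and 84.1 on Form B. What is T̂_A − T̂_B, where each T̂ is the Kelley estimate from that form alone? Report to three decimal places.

T̂_A = 0.920(85.1) + 0.080(75.11) = 84.30080
T̂_B = 0.798(84.1) + 0.202(77.00) = 82.66580
T̂_A − T̂_B = 1.63500

1.635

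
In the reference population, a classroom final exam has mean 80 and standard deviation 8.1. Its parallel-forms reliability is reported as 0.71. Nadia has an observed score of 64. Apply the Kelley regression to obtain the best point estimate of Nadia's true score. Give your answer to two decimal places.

T̂ = ρX + (1 − ρ)μ
  = 0.71 × 64 + 0.29 × 80
  = 45.44 + 23.20
  = 68.640
  ≈ 68.64

68.64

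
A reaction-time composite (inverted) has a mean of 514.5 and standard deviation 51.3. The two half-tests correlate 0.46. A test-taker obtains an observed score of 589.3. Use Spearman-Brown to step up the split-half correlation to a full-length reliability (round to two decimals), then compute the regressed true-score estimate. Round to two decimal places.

561.62

Spearman-Brown: ρ = 2r/(1 + r) = 2(0.46)/(1 + 0.46) = 0.920/1.46 = 0.6301 → 0.63
T̂ = 0.63(589.3) + 0.37(514.5) = 371.259 + 190.365 = 561.624 → 561.62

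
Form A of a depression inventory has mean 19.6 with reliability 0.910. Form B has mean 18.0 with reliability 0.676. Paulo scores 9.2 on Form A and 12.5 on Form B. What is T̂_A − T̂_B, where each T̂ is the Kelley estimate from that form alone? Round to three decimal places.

-4.146

T̂_A = 0.910(9.2) + 0.090(19.6) = 10.13600
T̂_B = 0.676(12.5) + 0.324(18.0) = 14.28200
T̂_A − T̂_B = -4.14600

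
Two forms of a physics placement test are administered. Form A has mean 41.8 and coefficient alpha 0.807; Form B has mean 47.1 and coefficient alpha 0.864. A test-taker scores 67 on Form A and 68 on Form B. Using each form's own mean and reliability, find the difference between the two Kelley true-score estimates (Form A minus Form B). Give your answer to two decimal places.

-3.02

T̂_A = 0.807(67) + 0.193(41.8) = 62.1364
T̂_B = 0.864(68) + 0.136(47.1) = 65.1576
T̂_A − T̂_B = -3.0212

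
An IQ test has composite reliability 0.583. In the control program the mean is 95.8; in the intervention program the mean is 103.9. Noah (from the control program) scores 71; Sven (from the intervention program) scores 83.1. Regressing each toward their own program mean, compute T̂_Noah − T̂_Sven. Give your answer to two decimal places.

-10.43

T̂_Noah = 0.583(71) + 0.417(95.8) = 81.3416
T̂_Sven = 0.583(83.1) + 0.417(103.9) = 91.7736
Difference = 81.3416 − 91.7736 = -10.4320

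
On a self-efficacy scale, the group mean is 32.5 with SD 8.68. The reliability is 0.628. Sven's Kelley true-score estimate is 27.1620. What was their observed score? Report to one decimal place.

24.0

T̂ = ρX + (1 − ρ)μ  ⇒  X = (T̂ − (1 − ρ)μ) / ρ
X = (27.1620 − 0.372 × 32.5) / 0.628 = (27.1620 − 12.0900) / 0.628 = 15.0720 / 0.628 = 24.000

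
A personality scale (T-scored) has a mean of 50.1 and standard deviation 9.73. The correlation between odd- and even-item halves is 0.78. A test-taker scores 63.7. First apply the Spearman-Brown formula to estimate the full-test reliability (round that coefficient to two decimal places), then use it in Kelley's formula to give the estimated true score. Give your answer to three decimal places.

Spearman-Brown: ρ = 2r/(1 + r) = 2(0.78)/(1 + 0.78) = 1.560/1.78 = 0.8764 → 0.88
T̂ = 0.88(63.7) + 0.12(50.1) = 56.056 + 6.012 = 62.0680 → 62.068

62.068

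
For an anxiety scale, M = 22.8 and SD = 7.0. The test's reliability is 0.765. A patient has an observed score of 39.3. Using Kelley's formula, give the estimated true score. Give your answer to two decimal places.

35.42

T̂ = 0.765(39.3) + 0.235(22.8) = 30.0645 + 5.3580 = 35.422 → 35.42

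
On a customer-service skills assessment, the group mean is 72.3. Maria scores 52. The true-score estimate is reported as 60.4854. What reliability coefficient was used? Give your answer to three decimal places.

0.582

T̂ = ρX + (1 − ρ)μ  ⇒  T̂ − μ = ρ(X − μ)
ρ = (T̂ − μ)/(X − μ) = (60.4854 − 72.3) / (52 − 72.3) = -11.8146 / -20.3 = 0.58200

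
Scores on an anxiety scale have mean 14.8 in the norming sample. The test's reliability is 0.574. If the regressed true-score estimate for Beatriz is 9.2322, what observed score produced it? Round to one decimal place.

5.1

T̂ = ρX + (1 − ρ)μ  ⇒  X = (T̂ − (1 − ρ)μ) / ρ
X = (9.2322 − 0.426 × 14.8) / 0.574 = (9.2322 − 6.3048) / 0.574 = 2.9274 / 0.574 = 5.100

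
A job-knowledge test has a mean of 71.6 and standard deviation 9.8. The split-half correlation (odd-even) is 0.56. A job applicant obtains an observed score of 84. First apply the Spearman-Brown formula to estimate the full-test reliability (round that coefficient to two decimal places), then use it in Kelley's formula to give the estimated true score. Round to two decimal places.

Spearman-Brown: ρ = 2r/(1 + r) = 2(0.56)/(1 + 0.56) = 1.120/1.56 = 0.7179 → 0.72
Regress the observed score toward the mean by the unreliability: T̂ = 0.72·84 + 0.28·71.6 = 60.48 + 20.048 = 80.528.

80.53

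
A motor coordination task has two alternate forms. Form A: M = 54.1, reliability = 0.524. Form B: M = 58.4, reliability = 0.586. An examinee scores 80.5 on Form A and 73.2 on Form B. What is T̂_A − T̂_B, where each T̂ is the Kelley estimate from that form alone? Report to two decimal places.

0.86

T̂_A = 0.524(80.5) + 0.476(54.1) = 67.9336
T̂_B = 0.586(73.2) + 0.414(58.4) = 67.0728
T̂_A − T̂_B = 0.8608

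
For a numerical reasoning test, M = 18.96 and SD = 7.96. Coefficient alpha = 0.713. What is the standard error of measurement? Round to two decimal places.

SEM = SD · √(1 − ρ) = 7.96 × √0.287 = 7.96 × 0.5357 = 4.264

4.26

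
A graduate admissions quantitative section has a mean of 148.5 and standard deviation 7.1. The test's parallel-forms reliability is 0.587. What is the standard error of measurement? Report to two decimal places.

SEM = SD · √(1 − ρ) = 7.1 × √0.413 = 7.1 × 0.6427 = 4.563

4.56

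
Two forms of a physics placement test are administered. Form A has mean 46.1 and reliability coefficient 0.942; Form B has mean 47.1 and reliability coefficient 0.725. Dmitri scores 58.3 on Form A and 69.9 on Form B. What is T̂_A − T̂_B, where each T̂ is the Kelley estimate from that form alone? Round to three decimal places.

T̂_A = 0.942(58.3) + 0.058(46.1) = 57.59240
T̂_B = 0.725(69.9) + 0.275(47.1) = 63.63000
T̂_A − T̂_B = -6.03760

-6.038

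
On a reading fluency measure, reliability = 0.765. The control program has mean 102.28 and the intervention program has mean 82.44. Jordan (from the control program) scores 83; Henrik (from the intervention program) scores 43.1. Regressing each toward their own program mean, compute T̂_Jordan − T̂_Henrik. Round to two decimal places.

T̂_Jordan = 0.765(83) + 0.235(102.28) = 87.5308
T̂_Henrik = 0.765(43.1) + 0.235(82.44) = 52.3449
Difference = 87.5308 − 52.3449 = 35.1859

35.19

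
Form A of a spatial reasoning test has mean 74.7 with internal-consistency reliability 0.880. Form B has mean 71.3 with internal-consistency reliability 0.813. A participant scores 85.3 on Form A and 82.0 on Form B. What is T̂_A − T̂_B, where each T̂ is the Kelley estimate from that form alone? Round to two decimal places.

4.03

T̂_A = 0.880(85.3) + 0.120(74.7) = 84.0280
T̂_B = 0.813(82.0) + 0.187(71.3) = 79.9991
T̂_A − T̂_B = 4.0289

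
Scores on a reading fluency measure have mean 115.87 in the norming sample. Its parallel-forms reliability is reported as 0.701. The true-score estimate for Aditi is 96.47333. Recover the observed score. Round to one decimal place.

T̂ = ρX + (1 − ρ)μ  ⇒  X = (T̂ − (1 − ρ)μ) / ρ
X = (96.47333 − 0.299 × 115.87) / 0.701 = (96.47333 − 34.64513) / 0.701 = 61.82820 / 0.701 = 88.200

88.2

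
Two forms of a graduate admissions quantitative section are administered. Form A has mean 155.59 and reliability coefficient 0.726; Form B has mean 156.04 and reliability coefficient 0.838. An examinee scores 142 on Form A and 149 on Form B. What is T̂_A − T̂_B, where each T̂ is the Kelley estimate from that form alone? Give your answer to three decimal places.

T̂_A = 0.726(142) + 0.274(155.59) = 145.72366
T̂_B = 0.838(149) + 0.162(156.04) = 150.14048
T̂_A − T̂_B = -4.41682

-4.417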